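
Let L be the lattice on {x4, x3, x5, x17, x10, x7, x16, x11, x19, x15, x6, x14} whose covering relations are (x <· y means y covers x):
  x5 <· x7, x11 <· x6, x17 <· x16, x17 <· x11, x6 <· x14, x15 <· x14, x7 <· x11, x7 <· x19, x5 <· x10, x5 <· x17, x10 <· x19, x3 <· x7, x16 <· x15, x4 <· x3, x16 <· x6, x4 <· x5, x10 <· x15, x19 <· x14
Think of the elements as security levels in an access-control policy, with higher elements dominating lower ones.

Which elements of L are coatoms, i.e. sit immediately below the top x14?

x15, x19, x6

The coatoms are exactly the elements covered by x14: x15, x19, x6.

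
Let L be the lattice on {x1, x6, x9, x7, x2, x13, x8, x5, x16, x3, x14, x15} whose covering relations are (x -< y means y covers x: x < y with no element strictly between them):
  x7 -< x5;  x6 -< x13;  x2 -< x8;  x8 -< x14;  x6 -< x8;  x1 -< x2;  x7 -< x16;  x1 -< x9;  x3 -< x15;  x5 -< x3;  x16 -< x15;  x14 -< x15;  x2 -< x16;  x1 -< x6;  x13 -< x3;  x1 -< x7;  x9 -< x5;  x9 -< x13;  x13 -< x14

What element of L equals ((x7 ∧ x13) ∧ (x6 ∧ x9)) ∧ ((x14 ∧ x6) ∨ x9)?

x7 ∧ x13 = x1
x6 ∧ x9 = x1
x1 ∧ x1 = x1
x14 ∧ x6 = x6
x6 ∨ x9 = x13
x1 ∧ x13 = x1

x1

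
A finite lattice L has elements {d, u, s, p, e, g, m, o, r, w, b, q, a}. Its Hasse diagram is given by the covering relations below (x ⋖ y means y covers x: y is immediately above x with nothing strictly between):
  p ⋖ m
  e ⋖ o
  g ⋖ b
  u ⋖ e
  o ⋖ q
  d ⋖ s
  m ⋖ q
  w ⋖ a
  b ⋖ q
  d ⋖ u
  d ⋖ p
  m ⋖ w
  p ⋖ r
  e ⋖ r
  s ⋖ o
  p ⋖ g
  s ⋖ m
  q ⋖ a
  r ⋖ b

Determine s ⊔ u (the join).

Common upper bounds of {s, u}: a, o, q.
The least among these is o.

o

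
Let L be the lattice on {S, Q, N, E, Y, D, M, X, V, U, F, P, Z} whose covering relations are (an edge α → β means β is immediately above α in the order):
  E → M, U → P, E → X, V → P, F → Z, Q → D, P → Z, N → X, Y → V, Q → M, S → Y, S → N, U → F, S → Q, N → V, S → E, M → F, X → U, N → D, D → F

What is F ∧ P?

Common lower bounds of {F, P}: E, N, S, U, X.
The greatest among these is U.

U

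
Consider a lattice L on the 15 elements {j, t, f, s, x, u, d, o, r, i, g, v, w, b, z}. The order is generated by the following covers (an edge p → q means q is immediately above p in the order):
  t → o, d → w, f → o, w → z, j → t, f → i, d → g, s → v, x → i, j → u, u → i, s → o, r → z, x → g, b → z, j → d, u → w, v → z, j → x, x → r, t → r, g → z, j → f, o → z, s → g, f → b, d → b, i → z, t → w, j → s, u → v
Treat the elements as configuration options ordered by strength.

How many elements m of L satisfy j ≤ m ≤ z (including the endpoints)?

15

The interval [j, z] = {b, d, f, g, i, j, o, r, s, t, u, v, w, x, z}, which has 15 elements.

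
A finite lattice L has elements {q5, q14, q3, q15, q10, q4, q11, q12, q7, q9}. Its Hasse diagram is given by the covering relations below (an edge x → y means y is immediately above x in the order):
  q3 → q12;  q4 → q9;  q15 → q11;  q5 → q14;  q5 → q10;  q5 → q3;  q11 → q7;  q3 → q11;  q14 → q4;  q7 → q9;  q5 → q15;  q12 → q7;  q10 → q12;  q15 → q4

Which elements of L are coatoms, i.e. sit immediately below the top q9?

q4, q7

The coatoms are exactly the elements covered by q9: q4, q7.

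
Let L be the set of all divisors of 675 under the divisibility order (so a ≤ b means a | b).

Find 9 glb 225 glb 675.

In the divisibility order, the meet is the greatest common divisor: gcd(9, 225, 675) = 9.

9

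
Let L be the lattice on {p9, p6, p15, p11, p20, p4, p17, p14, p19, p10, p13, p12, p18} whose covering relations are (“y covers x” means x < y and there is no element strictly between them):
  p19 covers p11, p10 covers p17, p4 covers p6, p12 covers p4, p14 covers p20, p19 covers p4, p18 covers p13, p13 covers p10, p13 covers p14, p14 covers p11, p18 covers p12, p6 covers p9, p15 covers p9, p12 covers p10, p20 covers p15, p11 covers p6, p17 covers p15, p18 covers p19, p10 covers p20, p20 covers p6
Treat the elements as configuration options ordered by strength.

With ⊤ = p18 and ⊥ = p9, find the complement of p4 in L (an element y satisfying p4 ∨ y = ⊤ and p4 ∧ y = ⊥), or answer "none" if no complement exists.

none

For every candidate y, either p4 ∨ y ≠ p18 or p4 ∧ y ≠ p9; no complement exists.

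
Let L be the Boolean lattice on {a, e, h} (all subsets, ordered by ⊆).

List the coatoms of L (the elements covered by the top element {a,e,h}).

{a,e}, {a,h}, {e,h}

The coatoms are exactly the elements covered by {a,e,h}: {a,e}, {a,h}, {e,h}.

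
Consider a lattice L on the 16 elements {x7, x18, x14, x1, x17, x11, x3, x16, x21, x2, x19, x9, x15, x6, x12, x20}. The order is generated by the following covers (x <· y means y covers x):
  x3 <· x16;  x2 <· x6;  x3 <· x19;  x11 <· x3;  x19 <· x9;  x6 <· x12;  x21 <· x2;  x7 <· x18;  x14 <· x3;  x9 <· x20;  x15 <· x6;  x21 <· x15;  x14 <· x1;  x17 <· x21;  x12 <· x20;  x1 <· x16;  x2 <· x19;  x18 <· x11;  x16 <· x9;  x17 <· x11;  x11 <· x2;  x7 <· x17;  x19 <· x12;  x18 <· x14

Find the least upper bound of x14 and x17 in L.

Common upper bounds of {x14, x17}: x12, x16, x19, x20, x3, x9.
The least among these is x3.

x3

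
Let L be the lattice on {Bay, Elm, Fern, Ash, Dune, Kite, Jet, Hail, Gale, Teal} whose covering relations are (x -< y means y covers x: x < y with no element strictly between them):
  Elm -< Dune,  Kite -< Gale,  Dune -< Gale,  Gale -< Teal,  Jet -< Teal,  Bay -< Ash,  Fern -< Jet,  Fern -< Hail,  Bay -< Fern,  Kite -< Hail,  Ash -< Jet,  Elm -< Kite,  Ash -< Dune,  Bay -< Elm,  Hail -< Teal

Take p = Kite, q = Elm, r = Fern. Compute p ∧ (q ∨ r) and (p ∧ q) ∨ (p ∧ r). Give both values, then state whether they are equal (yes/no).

q ∨ r = Hail, so p ∧ (q ∨ r) = Kite ∧ Hail = Kite.
p ∧ q = Elm and p ∧ r = Bay, so (p ∧ q) ∨ (p ∧ r) = Elm ∨ Bay = Elm.
Equal: no.

Kite; Elm; no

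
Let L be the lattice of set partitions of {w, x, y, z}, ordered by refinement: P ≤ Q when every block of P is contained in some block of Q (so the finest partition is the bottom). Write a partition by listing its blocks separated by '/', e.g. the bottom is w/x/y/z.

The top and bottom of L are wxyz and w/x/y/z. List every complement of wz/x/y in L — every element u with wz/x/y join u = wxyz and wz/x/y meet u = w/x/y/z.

w/xyz, wx/yz, wxy/z, wy/xz

Need u with wz/x/y ∨ u = wxyz and wz/x/y ∧ u = w/x/y/z.
Checking each element gives: w/xyz, wx/yz, wxy/z, wy/xz.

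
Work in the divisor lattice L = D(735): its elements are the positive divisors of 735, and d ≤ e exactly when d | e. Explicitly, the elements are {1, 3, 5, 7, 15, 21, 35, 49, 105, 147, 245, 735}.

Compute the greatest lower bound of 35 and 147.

In the divisibility order, the meet is the greatest common divisor: gcd(35, 147) = 7.

7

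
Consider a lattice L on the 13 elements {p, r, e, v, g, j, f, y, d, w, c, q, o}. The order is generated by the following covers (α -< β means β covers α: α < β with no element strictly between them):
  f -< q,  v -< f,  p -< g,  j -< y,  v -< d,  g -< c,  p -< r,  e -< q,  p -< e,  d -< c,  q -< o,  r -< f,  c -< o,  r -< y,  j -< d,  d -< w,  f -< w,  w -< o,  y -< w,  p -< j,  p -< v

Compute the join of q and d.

Common upper bounds of {q, d}: o.
The least among these is o.

o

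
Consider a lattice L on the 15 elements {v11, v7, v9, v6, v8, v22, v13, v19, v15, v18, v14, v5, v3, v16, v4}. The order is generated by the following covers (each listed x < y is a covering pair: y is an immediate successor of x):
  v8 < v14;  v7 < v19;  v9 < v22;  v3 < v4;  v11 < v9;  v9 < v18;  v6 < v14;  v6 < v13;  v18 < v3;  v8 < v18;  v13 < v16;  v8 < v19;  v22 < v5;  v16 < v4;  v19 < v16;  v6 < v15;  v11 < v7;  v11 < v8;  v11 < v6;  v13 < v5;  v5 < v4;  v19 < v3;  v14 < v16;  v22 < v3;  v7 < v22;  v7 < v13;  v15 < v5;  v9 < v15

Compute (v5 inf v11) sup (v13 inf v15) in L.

v6

v5 ∧ v11 = v11
v13 ∧ v15 = v6
v11 ∨ v6 = v6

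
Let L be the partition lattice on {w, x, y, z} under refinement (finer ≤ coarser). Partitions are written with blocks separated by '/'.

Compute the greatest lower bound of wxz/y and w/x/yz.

The meet (common refinement) of wxz/y and w/x/yz intersects blocks pairwise, giving w/x/y/z.

w/x/y/z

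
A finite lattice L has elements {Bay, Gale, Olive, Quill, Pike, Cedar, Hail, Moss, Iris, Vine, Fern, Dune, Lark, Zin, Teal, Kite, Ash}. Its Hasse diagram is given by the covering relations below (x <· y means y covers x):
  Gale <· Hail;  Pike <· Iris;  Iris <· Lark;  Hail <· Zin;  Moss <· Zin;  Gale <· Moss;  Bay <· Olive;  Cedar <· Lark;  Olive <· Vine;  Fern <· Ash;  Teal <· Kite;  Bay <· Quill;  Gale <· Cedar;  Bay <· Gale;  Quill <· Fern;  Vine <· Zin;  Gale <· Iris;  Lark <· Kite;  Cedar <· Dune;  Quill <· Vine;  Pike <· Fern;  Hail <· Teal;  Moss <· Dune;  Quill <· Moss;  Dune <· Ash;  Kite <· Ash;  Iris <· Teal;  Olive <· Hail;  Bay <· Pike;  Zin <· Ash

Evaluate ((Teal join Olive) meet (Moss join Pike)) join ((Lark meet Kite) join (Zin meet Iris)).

Kite

Teal ∨ Olive = Teal
Moss ∨ Pike = Ash
Teal ∧ Ash = Teal
Lark ∧ Kite = Lark
Zin ∧ Iris = Gale
Lark ∨ Gale = Lark
Teal ∨ Lark = Kite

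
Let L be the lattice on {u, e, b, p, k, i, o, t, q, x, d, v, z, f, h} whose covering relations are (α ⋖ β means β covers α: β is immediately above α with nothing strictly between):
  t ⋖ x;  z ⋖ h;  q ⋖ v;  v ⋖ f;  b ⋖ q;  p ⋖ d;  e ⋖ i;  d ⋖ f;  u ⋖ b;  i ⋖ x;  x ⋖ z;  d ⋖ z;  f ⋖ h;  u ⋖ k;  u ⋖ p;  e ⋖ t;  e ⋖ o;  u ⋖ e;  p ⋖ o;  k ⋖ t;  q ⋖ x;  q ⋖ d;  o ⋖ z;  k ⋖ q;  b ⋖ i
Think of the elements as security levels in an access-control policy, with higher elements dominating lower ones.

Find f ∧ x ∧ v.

q

Common lower bounds of {f, x, v}: b, k, q, u.
The greatest among these is q.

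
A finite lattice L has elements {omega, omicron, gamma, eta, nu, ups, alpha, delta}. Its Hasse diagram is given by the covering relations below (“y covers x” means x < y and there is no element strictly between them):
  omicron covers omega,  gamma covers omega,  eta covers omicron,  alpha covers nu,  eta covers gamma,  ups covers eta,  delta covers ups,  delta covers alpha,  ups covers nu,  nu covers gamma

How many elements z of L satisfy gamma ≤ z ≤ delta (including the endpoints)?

The interval [gamma, delta] = {alpha, delta, eta, gamma, nu, ups}, which has 6 elements.

6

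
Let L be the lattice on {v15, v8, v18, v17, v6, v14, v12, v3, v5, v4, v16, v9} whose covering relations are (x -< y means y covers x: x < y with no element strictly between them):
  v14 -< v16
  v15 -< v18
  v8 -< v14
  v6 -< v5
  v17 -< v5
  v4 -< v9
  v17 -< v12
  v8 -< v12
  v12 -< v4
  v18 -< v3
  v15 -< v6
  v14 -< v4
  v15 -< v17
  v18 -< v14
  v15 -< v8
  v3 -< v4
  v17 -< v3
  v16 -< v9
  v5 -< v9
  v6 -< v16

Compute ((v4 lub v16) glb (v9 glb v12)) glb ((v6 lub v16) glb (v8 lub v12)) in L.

v4 ∨ v16 = v9
v9 ∧ v12 = v12
v9 ∧ v12 = v12
v6 ∨ v16 = v16
v8 ∨ v12 = v12
v16 ∧ v12 = v8
v12 ∧ v8 = v8

v8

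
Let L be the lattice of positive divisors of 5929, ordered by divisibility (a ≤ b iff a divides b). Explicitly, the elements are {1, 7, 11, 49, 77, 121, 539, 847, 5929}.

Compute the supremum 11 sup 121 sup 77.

In the divisibility order, the join is the least common multiple: lcm(11, 121, 77) = 847.

847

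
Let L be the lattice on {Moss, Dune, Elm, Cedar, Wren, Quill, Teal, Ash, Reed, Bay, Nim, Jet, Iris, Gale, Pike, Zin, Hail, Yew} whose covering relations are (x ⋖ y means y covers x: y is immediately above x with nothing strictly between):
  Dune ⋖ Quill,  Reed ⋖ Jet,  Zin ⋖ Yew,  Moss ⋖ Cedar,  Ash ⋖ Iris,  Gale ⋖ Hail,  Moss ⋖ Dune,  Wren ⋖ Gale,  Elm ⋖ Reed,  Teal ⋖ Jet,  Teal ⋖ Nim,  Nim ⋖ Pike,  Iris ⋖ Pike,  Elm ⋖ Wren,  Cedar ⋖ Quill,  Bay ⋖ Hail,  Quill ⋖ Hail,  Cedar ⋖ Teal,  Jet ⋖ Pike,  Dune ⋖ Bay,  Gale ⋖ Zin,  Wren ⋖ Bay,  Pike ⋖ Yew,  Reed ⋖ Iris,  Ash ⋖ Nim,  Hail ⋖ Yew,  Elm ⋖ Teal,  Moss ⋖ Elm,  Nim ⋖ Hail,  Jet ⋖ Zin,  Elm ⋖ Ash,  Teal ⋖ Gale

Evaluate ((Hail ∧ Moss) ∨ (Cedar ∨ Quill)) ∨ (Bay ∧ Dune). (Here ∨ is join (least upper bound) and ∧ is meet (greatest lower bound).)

Quill

Hail ∧ Moss = Moss
Cedar ∨ Quill = Quill
Moss ∨ Quill = Quill
Bay ∧ Dune = Dune
Quill ∨ Dune = Quill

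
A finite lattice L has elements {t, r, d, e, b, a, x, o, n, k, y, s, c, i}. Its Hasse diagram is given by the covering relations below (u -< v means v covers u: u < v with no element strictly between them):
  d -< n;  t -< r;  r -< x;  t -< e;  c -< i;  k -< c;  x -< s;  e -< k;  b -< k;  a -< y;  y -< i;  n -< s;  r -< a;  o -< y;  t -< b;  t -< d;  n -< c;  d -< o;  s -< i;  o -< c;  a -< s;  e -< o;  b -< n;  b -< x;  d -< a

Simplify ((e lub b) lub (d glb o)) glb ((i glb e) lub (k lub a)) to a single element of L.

c

e ∨ b = k
d ∧ o = d
k ∨ d = c
i ∧ e = e
k ∨ a = i
e ∨ i = i
c ∧ i = c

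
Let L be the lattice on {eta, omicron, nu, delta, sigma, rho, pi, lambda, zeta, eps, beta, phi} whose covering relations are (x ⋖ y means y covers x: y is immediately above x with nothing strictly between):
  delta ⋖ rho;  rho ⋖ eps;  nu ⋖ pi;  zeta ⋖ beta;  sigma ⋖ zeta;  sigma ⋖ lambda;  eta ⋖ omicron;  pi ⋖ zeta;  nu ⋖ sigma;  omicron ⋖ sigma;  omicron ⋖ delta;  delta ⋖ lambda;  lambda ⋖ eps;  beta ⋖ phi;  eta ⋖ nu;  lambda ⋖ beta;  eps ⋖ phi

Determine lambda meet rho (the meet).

Common lower bounds of {lambda, rho}: delta, eta, omicron.
The greatest among these is delta.

delta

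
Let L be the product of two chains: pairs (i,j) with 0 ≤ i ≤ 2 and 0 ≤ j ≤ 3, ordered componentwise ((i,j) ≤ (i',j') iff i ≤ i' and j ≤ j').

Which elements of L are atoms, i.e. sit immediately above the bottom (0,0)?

(0,1), (1,0)

The atoms are exactly the elements that cover (0,0): (0,1), (1,0).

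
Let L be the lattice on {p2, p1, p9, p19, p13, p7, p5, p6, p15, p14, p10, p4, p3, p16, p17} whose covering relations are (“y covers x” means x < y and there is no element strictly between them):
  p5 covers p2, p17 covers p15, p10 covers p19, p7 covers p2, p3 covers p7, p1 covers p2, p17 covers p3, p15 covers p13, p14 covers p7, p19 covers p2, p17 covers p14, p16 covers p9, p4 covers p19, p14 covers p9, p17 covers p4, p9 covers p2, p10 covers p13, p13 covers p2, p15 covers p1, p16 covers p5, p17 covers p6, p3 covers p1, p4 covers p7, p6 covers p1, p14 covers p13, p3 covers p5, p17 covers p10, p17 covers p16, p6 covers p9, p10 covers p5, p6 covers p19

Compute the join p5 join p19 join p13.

p10

Common upper bounds of {p5, p19, p13}: p10, p17.
The least among these is p10.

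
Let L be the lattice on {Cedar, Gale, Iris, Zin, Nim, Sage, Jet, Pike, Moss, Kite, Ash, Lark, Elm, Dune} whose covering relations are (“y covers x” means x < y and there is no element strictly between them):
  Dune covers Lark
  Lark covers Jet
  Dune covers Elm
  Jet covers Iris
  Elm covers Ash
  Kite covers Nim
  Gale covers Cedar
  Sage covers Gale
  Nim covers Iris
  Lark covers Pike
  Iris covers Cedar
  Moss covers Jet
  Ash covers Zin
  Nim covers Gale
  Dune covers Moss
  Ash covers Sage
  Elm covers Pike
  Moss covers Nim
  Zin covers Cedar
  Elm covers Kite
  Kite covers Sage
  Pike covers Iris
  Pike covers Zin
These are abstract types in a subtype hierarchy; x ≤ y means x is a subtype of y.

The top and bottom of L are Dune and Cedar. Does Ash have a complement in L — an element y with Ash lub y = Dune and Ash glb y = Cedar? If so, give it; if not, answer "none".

Need y with Ash ∨ y = Dune and Ash ∧ y = Cedar.
Checking each element gives: Jet.

Jet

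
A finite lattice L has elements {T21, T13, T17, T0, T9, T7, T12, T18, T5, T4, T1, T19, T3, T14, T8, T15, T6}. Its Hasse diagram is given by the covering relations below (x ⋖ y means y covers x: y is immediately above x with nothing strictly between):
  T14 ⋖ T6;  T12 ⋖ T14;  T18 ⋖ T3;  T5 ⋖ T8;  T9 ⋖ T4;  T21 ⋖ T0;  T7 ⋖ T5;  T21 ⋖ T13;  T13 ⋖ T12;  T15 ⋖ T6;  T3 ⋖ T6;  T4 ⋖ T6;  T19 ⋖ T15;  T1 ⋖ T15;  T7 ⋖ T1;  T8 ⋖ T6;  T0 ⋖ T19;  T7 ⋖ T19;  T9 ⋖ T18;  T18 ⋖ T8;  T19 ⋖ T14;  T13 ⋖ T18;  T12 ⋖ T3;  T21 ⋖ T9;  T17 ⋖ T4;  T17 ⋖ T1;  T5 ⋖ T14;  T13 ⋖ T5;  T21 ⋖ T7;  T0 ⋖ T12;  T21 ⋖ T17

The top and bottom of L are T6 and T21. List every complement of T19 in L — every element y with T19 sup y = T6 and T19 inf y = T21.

Need y with T19 ∨ y = T6 and T19 ∧ y = T21.
Checking each element gives: T18, T4, T9.

T18, T4, T9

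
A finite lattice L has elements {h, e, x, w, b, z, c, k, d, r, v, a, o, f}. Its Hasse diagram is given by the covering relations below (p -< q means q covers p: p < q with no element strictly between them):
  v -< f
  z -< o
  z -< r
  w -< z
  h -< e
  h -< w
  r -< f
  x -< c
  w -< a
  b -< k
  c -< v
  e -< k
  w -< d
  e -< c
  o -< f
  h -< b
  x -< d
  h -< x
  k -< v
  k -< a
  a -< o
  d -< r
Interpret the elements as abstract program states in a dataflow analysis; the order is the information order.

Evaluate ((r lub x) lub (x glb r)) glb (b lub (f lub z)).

r ∨ x = r
x ∧ r = x
r ∨ x = r
f ∨ z = f
b ∨ f = f
r ∧ f = r

r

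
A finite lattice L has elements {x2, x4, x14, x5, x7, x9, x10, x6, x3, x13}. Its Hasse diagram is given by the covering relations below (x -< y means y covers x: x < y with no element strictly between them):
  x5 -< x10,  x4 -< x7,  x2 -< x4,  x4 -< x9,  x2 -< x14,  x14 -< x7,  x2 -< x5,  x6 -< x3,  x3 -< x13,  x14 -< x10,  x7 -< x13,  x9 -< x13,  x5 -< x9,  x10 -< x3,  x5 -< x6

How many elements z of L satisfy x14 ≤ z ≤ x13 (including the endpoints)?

The interval [x14, x13] = {x10, x13, x14, x3, x7}, which has 5 elements.

5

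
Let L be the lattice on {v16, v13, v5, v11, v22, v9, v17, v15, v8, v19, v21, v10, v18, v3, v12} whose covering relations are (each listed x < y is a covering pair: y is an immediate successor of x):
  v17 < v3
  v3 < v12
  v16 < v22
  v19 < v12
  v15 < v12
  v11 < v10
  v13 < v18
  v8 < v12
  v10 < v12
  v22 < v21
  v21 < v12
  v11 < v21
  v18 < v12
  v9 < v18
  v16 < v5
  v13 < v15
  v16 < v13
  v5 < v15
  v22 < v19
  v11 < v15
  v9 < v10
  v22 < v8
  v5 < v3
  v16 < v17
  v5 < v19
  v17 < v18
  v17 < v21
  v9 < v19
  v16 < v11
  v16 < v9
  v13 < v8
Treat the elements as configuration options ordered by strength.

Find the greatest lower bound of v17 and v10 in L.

Common lower bounds of {v17, v10}: v16.
The greatest among these is v16.

v16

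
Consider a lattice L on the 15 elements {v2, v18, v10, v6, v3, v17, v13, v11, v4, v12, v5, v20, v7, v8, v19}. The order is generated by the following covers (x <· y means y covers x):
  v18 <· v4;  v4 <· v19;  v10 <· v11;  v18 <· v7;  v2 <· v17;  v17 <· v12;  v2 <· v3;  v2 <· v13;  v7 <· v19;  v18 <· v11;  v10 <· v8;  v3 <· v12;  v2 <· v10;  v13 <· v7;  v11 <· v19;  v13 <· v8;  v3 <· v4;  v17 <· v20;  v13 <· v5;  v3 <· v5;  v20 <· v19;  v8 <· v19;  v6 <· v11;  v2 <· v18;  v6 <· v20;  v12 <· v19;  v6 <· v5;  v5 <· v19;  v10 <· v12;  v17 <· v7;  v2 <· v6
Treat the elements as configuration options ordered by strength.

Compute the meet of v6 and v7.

v2

Common lower bounds of {v6, v7}: v2.
The greatest among these is v2.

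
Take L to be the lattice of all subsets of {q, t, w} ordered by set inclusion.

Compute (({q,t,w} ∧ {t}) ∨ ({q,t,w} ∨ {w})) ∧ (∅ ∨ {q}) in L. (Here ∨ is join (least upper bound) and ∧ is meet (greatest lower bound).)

{q}

{q,t,w} ∧ {t} = {t}
{q,t,w} ∨ {w} = {q,t,w}
{t} ∨ {q,t,w} = {q,t,w}
∅ ∨ {q} = {q}
{q,t,w} ∧ {q} = {q}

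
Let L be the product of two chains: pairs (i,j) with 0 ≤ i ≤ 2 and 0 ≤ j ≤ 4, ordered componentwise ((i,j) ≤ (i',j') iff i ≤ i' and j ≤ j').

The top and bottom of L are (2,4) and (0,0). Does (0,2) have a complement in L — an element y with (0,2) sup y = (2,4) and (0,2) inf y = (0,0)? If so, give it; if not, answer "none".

For every candidate y, either (0,2) ∨ y ≠ (2,4) or (0,2) ∧ y ≠ (0,0); no complement exists.

none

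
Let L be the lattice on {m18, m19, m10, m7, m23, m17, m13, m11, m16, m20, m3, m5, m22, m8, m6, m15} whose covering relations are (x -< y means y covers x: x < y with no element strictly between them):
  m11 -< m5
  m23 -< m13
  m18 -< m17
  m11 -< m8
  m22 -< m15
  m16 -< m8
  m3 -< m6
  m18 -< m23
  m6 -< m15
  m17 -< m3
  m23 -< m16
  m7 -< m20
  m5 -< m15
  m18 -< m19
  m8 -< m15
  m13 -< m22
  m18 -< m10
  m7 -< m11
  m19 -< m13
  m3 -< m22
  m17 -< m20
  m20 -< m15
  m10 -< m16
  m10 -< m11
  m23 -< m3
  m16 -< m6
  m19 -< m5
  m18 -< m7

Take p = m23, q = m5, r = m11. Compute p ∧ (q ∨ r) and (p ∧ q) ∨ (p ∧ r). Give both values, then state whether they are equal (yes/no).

m18; m18; yes

q ∨ r = m5, so p ∧ (q ∨ r) = m23 ∧ m5 = m18.
p ∧ q = m18 and p ∧ r = m18, so (p ∧ q) ∨ (p ∧ r) = m18 ∨ m18 = m18.
Equal: yes.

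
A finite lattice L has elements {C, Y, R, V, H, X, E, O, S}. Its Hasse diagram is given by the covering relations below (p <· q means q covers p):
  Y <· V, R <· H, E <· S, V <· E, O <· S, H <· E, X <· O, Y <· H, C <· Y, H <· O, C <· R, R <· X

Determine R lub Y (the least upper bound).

H

Common upper bounds of {R, Y}: E, H, O, S.
The least among these is H.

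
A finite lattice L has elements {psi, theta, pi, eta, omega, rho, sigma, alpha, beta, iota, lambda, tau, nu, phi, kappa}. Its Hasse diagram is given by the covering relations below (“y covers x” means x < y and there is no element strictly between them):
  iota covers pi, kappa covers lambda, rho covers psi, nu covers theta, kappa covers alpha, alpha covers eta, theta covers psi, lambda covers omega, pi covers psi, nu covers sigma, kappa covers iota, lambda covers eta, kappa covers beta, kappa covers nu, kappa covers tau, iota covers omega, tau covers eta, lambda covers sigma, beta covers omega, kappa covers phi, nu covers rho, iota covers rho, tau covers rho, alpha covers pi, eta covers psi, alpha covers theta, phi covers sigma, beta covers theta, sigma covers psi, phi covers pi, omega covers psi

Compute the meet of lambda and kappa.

lambda

Common lower bounds of {lambda, kappa}: eta, lambda, omega, psi, sigma.
The greatest among these is lambda.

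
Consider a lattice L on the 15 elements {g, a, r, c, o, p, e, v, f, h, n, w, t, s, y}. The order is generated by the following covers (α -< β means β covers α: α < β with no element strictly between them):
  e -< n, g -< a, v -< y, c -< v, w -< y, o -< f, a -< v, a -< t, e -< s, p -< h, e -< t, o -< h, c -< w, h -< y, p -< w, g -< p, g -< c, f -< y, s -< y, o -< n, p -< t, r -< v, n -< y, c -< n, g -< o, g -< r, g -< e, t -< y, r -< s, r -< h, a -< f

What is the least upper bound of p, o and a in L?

y

Common upper bounds of {p, o, a}: y.
The least among these is y.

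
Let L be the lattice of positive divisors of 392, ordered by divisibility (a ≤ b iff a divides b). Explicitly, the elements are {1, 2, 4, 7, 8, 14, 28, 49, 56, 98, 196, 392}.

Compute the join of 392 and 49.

In the divisibility order, the join is the least common multiple: lcm(392, 49) = 392.

392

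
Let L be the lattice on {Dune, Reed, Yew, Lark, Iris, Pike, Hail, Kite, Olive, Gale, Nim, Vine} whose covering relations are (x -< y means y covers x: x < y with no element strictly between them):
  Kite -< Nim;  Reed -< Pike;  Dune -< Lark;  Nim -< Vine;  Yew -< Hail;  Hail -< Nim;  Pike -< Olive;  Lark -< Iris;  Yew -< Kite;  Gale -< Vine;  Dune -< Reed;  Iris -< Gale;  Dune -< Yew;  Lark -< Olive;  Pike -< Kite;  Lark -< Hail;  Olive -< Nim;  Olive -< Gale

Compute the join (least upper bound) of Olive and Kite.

Nim

Common upper bounds of {Olive, Kite}: Nim, Vine.
The least among these is Nim.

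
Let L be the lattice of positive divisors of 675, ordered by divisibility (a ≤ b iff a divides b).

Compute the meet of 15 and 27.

3

Common lower bounds of {15, 27}: 1, 3.
The greatest among these is 3.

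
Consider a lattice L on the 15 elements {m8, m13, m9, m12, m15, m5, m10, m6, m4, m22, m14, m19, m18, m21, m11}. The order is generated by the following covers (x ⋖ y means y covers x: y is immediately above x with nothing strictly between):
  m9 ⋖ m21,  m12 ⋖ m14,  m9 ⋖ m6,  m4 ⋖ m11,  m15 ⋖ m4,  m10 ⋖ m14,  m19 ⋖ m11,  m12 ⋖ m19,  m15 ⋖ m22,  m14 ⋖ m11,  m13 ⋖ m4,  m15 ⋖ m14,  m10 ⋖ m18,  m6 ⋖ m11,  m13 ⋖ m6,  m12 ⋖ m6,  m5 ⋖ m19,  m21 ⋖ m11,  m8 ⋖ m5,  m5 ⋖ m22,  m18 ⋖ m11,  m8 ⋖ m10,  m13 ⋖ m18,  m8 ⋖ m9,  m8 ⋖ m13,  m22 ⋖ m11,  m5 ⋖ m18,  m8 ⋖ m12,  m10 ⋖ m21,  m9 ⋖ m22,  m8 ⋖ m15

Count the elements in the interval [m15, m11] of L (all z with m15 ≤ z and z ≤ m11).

The interval [m15, m11] = {m11, m14, m15, m22, m4}, which has 5 elements.

5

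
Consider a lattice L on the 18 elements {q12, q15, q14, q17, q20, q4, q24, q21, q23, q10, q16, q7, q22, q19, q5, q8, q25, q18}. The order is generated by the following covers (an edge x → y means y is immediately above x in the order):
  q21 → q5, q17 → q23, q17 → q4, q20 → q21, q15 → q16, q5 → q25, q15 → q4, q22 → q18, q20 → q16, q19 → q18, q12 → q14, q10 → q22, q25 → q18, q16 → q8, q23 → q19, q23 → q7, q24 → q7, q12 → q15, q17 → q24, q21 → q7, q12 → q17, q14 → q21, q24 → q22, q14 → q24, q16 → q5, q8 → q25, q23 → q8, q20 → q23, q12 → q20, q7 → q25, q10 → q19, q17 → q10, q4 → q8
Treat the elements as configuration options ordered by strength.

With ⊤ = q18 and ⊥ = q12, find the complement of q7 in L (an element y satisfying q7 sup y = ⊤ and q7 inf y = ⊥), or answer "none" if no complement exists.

For every candidate y, either q7 ∨ y ≠ q18 or q7 ∧ y ≠ q12; no complement exists.

none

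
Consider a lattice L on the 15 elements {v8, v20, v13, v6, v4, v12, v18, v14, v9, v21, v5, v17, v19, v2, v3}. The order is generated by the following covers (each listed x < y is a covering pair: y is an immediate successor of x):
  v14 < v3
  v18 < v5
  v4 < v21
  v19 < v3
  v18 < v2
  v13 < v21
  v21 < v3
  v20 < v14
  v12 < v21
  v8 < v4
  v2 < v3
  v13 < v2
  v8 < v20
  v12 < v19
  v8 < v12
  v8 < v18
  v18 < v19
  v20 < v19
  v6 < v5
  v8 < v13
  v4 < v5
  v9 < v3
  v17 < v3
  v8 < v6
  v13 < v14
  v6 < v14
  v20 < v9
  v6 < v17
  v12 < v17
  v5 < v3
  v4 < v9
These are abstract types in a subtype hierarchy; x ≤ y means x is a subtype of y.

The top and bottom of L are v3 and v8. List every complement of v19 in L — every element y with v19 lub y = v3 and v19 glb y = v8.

v13, v4, v6

Need y with v19 ∨ y = v3 and v19 ∧ y = v8.
Checking each element gives: v13, v4, v6.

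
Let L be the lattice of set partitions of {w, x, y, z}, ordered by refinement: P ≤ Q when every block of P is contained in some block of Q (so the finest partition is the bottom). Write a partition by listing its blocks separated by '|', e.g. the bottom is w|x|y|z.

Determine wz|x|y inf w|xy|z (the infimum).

The meet (common refinement) of wz|x|y and w|xy|z intersects blocks pairwise, giving w|x|y|z.

w|x|y|z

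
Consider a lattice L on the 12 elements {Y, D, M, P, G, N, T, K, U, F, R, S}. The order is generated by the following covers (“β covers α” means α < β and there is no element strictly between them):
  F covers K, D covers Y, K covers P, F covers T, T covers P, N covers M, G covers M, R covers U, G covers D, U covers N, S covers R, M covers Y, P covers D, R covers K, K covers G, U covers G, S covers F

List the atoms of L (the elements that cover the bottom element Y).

D, M

The atoms are exactly the elements that cover Y: D, M.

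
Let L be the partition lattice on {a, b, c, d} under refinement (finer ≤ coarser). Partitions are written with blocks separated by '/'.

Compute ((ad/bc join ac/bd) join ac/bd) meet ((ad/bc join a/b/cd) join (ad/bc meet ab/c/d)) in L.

abcd

ad/bc ∨ ac/bd = abcd
abcd ∨ ac/bd = abcd
ad/bc ∨ a/b/cd = abcd
ad/bc ∧ ab/c/d = a/b/c/d
abcd ∨ a/b/c/d = abcd
abcd ∧ abcd = abcd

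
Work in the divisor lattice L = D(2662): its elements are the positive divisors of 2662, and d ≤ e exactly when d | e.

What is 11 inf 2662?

In the divisibility order, the meet is the greatest common divisor: gcd(11, 2662) = 11.

11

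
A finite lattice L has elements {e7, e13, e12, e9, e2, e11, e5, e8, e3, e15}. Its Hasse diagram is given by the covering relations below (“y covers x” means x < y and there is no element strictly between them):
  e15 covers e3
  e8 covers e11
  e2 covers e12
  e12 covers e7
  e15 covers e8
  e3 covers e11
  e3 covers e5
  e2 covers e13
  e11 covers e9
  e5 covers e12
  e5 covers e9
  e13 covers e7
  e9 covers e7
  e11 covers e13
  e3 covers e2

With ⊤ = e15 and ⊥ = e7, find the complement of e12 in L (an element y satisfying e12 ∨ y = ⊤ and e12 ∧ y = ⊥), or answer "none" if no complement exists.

Need y with e12 ∨ y = e15 and e12 ∧ y = e7.
Checking each element gives: e8.

e8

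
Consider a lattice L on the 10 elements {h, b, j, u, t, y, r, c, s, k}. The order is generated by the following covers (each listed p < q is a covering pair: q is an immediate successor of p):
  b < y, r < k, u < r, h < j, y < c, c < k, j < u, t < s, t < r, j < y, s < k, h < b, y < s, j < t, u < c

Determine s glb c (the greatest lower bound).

y

Common lower bounds of {s, c}: b, h, j, y.
The greatest among these is y.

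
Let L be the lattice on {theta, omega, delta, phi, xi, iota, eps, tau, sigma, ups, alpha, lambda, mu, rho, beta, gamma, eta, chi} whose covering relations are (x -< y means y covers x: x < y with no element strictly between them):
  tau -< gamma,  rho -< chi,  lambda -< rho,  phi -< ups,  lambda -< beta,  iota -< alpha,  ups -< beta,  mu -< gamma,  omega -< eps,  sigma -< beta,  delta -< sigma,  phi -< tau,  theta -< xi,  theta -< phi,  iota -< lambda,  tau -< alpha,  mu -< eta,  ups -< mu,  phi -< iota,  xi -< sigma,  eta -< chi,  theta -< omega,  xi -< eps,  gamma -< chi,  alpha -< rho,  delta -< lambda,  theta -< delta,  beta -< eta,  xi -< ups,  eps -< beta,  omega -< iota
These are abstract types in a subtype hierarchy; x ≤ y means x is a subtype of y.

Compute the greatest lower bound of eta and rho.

lambda

Common lower bounds of {eta, rho}: delta, iota, lambda, omega, phi, theta.
The greatest among these is lambda.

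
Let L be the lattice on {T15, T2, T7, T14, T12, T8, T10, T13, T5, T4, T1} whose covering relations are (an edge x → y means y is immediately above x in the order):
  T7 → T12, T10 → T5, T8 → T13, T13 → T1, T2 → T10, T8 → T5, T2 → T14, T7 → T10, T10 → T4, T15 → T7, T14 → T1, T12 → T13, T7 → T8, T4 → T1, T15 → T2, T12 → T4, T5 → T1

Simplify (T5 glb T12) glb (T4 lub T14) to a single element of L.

T5 ∧ T12 = T7
T4 ∨ T14 = T1
T7 ∧ T1 = T7

T7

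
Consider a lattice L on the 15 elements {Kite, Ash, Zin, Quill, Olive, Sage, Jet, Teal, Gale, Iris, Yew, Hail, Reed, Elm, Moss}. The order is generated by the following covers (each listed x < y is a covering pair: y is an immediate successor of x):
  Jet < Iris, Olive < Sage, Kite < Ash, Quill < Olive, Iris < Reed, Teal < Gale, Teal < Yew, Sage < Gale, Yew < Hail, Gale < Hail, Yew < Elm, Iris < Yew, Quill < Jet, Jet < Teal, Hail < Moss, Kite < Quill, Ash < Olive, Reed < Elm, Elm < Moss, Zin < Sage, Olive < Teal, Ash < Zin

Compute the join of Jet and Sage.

Common upper bounds of {Jet, Sage}: Gale, Hail, Moss.
The least among these is Gale.

Gale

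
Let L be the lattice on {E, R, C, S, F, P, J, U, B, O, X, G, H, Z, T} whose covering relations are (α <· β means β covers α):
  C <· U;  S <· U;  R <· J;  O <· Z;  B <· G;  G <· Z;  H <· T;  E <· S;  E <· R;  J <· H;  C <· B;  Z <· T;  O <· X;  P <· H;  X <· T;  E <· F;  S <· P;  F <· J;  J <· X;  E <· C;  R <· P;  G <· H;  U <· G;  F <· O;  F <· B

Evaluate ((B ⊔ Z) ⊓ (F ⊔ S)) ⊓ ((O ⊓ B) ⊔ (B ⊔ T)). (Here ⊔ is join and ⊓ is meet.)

G

B ∨ Z = Z
F ∨ S = G
Z ∧ G = G
O ∧ B = F
B ∨ T = T
F ∨ T = T
G ∧ T = G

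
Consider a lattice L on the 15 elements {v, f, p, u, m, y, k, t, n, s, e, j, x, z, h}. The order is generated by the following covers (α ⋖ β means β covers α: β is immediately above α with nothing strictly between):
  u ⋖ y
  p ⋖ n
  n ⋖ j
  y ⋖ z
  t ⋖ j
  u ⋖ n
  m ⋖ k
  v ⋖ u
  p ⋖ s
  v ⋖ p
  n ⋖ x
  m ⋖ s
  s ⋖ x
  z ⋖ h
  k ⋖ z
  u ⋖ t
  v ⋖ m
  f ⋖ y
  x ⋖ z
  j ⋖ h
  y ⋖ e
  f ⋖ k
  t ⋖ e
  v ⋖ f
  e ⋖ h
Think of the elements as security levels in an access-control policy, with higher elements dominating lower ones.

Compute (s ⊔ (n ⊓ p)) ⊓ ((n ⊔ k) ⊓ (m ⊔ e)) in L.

s

n ∧ p = p
s ∨ p = s
n ∨ k = z
m ∨ e = h
z ∧ h = z
s ∧ z = s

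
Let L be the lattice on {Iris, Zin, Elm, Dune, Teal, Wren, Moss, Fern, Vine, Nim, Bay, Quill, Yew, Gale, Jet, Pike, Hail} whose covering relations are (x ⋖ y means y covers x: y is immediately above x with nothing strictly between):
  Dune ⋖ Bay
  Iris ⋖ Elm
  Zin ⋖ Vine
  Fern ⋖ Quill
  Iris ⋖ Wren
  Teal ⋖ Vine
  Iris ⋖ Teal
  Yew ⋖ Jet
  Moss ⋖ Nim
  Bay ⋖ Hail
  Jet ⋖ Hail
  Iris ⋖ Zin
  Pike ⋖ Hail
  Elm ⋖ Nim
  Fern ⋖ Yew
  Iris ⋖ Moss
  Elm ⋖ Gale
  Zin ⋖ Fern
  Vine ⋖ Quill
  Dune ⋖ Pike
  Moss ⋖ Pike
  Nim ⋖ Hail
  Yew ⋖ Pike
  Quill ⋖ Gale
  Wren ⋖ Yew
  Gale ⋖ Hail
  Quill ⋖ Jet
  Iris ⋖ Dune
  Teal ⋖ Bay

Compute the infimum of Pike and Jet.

Common lower bounds of {Pike, Jet}: Fern, Iris, Wren, Yew, Zin.
The greatest among these is Yew.

Yew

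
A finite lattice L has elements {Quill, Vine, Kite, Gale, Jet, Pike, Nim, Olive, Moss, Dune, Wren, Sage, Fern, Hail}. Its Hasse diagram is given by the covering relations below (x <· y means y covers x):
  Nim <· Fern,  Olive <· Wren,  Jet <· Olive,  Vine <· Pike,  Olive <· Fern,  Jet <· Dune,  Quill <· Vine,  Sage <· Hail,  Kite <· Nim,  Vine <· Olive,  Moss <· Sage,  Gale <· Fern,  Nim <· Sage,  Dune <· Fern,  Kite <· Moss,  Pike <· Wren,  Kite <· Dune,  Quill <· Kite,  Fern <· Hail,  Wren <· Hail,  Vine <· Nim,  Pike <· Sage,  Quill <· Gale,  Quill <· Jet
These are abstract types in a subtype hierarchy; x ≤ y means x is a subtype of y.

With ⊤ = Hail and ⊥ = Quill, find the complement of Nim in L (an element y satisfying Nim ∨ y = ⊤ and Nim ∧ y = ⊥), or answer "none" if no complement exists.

none

For every candidate y, either Nim ∨ y ≠ Hail or Nim ∧ y ≠ Quill; no complement exists.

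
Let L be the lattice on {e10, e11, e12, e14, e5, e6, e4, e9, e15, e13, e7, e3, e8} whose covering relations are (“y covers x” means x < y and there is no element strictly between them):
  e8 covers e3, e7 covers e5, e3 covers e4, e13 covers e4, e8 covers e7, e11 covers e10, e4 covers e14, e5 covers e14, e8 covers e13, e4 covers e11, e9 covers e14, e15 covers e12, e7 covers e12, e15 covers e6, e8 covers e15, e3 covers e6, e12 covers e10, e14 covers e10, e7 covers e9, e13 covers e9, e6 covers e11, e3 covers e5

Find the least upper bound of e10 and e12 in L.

Common upper bounds of {e10, e12}: e12, e15, e7, e8.
The least among these is e12.

e12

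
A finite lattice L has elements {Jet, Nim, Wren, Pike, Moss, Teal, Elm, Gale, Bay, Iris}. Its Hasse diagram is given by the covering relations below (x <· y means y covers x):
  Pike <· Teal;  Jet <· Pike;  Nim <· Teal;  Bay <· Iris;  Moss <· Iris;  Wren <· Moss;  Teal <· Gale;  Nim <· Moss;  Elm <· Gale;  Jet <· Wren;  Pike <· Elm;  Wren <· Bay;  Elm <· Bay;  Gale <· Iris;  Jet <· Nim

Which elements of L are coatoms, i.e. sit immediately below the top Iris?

The coatoms are exactly the elements covered by Iris: Bay, Gale, Moss.

Bay, Gale, Moss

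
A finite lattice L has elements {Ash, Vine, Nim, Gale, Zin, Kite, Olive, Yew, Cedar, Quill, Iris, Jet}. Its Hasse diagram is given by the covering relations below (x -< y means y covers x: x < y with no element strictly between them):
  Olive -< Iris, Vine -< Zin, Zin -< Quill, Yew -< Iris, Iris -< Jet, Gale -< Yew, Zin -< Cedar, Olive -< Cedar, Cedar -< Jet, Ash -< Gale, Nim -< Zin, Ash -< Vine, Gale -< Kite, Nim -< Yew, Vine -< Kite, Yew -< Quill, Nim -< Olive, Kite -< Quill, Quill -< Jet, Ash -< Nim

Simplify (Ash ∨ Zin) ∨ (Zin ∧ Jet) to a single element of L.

Ash ∨ Zin = Zin
Zin ∧ Jet = Zin
Zin ∨ Zin = Zin

Zin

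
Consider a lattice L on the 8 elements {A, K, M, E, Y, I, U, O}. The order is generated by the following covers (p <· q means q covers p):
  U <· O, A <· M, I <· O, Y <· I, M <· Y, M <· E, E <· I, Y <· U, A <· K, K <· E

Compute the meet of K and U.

A

Common lower bounds of {K, U}: A.
The greatest among these is A.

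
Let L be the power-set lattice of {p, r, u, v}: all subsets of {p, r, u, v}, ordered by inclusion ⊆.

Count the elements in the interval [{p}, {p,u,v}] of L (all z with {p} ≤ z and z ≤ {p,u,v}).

4

The interval [{p}, {p,u,v}] = {{p,u,v}, {p,u}, {p,v}, {p}}, which has 4 elements.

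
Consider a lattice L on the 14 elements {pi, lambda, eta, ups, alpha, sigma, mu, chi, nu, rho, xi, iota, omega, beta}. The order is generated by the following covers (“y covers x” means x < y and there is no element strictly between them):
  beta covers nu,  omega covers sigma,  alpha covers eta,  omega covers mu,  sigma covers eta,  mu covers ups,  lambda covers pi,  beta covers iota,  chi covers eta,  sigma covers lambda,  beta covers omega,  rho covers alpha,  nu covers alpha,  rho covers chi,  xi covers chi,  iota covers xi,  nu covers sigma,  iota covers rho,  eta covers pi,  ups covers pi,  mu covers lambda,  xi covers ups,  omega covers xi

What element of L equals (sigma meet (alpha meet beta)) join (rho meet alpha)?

alpha ∧ beta = alpha
sigma ∧ alpha = eta
rho ∧ alpha = alpha
eta ∨ alpha = alpha

alpha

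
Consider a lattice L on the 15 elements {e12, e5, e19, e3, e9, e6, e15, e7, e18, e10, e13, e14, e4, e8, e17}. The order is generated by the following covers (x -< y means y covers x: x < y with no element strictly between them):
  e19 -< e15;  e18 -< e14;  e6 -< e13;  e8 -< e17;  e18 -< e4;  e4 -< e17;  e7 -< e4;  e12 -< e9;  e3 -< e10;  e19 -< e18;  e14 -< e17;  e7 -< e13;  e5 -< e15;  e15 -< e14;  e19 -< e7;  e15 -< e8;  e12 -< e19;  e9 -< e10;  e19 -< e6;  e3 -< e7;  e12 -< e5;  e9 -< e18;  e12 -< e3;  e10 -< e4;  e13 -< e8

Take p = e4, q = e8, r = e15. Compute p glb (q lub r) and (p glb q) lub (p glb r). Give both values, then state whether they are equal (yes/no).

e7; e7; yes

q lub r = e8, so p glb (q lub r) = e4 glb e8 = e7.
p glb q = e7 and p glb r = e19, so (p glb q) lub (p glb r) = e7 lub e19 = e7.
Equal: yes.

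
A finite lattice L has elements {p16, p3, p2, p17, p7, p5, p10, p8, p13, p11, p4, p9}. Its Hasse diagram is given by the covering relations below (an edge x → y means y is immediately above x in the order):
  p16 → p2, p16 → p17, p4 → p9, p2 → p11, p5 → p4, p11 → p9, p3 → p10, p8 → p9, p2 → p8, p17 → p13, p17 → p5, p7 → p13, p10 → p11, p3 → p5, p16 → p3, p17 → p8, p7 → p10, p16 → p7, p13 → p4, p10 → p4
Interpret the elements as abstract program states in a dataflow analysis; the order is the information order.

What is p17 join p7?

p13

Common upper bounds of {p17, p7}: p13, p4, p9.
The least among these is p13.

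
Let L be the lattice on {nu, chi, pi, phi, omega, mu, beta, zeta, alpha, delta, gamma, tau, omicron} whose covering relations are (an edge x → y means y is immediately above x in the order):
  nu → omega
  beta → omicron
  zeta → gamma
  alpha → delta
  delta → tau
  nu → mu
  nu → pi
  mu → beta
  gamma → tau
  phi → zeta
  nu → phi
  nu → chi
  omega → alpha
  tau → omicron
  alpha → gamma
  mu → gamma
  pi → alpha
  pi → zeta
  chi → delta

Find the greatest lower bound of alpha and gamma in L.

Common lower bounds of {alpha, gamma}: alpha, nu, omega, pi.
The greatest among these is alpha.

alpha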